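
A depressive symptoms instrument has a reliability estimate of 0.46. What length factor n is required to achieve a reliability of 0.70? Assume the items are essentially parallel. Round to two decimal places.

2.74

n = 0.70(1 − 0.46) / [0.46(1 − 0.70)]
  = 0.3780 / 0.1380 = 2.7391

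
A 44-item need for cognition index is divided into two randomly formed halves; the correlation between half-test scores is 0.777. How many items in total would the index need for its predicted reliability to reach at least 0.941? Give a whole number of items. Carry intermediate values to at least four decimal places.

r_full = 2(0.777)/(1 + 0.777) = 0.8745
Solve Spearman-Brown for n: n = 0.941(1 − 0.8745) / [0.8745(1 − 0.941)] = 2.2889
Required items = 2.2889 × 44 = 100.71, so 101 items.

101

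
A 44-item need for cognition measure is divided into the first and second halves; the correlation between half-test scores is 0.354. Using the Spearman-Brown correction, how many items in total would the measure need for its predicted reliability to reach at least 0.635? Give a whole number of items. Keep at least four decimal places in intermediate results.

Corrected full-test reliability: r_full = 2 × 0.354 / (1 + 0.354) ≈ 0.5229
Solve Spearman-Brown for n: n = 0.635(1 − 0.5229) / [0.5229(1 − 0.635)] = 1.5873
Items = 1.5873 × 44 ≈ 69.84 → 70

70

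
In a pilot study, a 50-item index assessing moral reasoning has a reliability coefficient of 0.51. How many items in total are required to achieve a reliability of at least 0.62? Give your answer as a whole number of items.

79

Rearranging the Spearman-Brown formula for n,
n = r*(1 − r) / [ r (1 − r*) ]
n = [0.62 × 0.49] / [0.51 × 0.38]
  = 0.3038 / 0.1938 = 1.5676
Items needed = n × 50 = 1.5676 × 50 ≈ 78.38 → round up to 79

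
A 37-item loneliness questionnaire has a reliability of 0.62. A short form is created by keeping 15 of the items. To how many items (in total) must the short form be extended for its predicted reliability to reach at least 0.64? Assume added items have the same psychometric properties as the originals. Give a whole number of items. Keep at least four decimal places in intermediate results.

Short-form reliability: n = 15/37 = 0.4054; r_15 = n·r/(1+(n−1)r) ≈ 0.3981
Length factor from the short form to reach 0.64: n' = 0.64(1 − 0.3981) / [0.3981(1 − 0.64)] ≈ 2.6879
Total items = 2.6879 × 15 = 40.32, rounded up to 41.

41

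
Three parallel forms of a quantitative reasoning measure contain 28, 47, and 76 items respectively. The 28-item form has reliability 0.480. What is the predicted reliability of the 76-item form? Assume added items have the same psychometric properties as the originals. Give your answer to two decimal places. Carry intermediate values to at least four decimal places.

0.71

The 47-item form is not needed; work directly from the 28-item form with n = 76/28 = 2.7143.
r_{76} = n·r / (1 + (n − 1)·r) = 1.3029 / 1.8229 ≈ 0.7147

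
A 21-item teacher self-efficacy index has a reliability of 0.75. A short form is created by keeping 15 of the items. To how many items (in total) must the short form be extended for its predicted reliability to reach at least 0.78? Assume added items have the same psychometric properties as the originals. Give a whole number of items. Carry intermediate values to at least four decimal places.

First, r for the 15-item form: n = 15/21 = 0.7143, so r_15 = 0.7143·0.75/(1 + (0.7143 − 1)·0.75) = 0.6818
Length factor from the short form to reach 0.78: n' = 0.78(1 − 0.6818) / [0.6818(1 − 0.78)] ≈ 1.6547
Items = 1.6547 × 15 ≈ 24.82 → 25

25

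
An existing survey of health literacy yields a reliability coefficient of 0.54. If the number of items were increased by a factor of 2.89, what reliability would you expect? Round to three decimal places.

0.772

r_new = 2.89·0.54 / [1 + (2.89 − 1)·0.54]
r_new = 1.5606 / 2.0206 ≈ 0.7723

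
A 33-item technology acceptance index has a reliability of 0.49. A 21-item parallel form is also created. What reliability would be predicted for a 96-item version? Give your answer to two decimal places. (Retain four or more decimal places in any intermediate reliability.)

Only the ratio of lengths matters: n = 96/33 = 2.9091
r_{96} = n·r / (1 + (n − 1)·r) = 1.4255 / 1.9355 ≈ 0.7365

0.74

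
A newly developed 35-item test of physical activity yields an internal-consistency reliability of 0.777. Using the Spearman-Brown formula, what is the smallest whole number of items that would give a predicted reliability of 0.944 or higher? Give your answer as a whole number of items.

Invert Spearman-Brown to solve for n:
n = r_target (1 − r_old) / [ r_old (1 − r_target) ]
n = [0.944 × 0.223] / [0.777 × 0.056]
  = 0.210512 / 0.043512 = 4.8380
4.8380 × 35 = 169.33 → 170 items

170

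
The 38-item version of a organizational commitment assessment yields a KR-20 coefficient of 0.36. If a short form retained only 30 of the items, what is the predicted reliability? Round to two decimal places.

0.31

n = 30/38 = 0.7895
r_new = 0.7895·0.36 / [1 + (0.7895 − 1)·0.36]
     = 0.2842 / 0.9242 = 0.3075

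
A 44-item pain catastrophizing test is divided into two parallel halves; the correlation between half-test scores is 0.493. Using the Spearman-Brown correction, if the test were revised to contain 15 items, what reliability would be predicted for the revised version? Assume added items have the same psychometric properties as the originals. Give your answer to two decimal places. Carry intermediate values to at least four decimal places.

0.40

Full-test reliability from the split-half r: r_full = 2(0.493)/(1 + 0.493) = 0.6604
Length factor from 44 to 15 items: n = 15/44 = 0.3409
r_new = n·r_full / (1 + (n − 1)·r_full) = 0.2251 / 0.5647 ≈ 0.3986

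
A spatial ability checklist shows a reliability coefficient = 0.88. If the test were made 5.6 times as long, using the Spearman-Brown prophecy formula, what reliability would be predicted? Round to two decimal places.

Spearman-Brown: r_new = n·r / (1 + (n − 1)·r)
r_new = (5.6 × 0.88) / (1 + (5.6 − 1) × 0.88)
     = 4.9280 / 5.0480 = 0.9762

0.98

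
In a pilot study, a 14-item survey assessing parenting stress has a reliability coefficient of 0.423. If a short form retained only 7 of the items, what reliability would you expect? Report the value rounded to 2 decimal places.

0.27

n = 7/14 = 0.5
Apply the Spearman-Brown prophecy formula, r' = nr / [1 + (n − 1)r]:
r_new = (0.5 × 0.423) / (1 + (0.5 − 1) × 0.423)
r_new = 0.2115 / 0.7885 ≈ 0.2682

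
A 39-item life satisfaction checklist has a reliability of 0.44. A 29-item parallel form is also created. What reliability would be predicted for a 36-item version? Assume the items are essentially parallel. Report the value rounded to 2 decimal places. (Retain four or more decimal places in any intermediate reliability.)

0.42

Only the ratio of lengths matters: n = 36/39 = 0.9231
r_{36} = n·r / (1 + (n − 1)·r) = 0.4062 / 0.9662 ≈ 0.4204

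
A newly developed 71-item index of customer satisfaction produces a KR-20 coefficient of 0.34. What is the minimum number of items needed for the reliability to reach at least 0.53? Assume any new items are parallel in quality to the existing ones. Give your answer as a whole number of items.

156

Rearranging the Spearman-Brown formula for n,
n = r_target (1 − r_old) / [ r_old (1 − r_target) ]
n = [0.53 × 0.66] / [0.34 × 0.47]
n = 0.3498 / 0.1598 ≈ 2.1890
2.1890 × 71 = 155.42 → 156 items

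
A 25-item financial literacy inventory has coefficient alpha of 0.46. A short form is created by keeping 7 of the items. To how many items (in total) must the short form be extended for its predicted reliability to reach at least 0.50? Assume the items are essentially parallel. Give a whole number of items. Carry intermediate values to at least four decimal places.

30

First, r for the 7-item form: n = 7/25 = 0.2800, so r_7 = 0.2800·0.46/(1 + (0.2800 − 1)·0.46) = 0.1926
Then solve for n' with r_old = 0.1926, r_target = 0.50: n' = 0.50(1 − 0.1926)/[0.1926(1 − 0.50)] = 4.1921
Items = 4.1921 × 7 ≈ 29.34 → 30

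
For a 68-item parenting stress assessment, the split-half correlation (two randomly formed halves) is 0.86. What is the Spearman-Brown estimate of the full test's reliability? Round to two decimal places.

Apply the Spearman-Brown correction with n = 2:
r_full = 2r_hh / (1 + r_hh) = 2 × 0.86 / (1 + 0.86)
r_full = 1.7200 / 1.8600 ≈ 0.9247

0.92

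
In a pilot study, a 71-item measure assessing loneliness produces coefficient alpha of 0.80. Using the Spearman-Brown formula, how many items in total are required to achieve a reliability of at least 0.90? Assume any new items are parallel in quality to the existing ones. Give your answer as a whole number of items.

160

n = 0.90(1 − 0.80) / [0.80(1 − 0.90)]
  = 0.1800 / 0.0800 = 2.2500
So the test needs 2.2500 × 71 ≈ 159.75 items; rounding up, 160.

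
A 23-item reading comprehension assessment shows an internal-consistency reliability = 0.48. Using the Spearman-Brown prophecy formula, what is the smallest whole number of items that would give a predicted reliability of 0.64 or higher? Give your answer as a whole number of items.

n = 0.64(1 − 0.48) / [0.48(1 − 0.64)]
  = 0.3328 / 0.1728 = 1.9259
So the test needs 1.9259 × 23 ≈ 44.30 items; rounding up, 45.

45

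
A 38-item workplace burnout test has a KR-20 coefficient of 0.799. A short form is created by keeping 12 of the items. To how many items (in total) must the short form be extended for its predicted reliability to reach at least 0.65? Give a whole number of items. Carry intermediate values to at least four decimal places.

18

Short-form reliability: n = 12/38 = 0.3158; r_12 = n·r/(1+(n−1)r) ≈ 0.5566
Length factor from the short form to reach 0.65: n' = 0.65(1 − 0.5566) / [0.5566(1 − 0.65)] ≈ 1.4794
Items = 1.4794 × 12 ≈ 17.75 → 18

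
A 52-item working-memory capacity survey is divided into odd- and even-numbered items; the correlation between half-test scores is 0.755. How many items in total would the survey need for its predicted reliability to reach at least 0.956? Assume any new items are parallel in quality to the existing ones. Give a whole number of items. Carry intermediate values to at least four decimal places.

r_full = 2(0.755)/(1 + 0.755) = 0.8604
n = r_tgt(1 − r_full) / [r_full(1 − r_tgt)] = 0.956 × 0.1396 / (0.8604 × 0.044) ≈ 3.5253
Items = 3.5253 × 52 ≈ 183.32 → 184

184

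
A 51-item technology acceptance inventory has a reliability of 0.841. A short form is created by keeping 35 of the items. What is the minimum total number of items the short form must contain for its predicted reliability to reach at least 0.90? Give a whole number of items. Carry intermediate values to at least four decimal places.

87

Short-form reliability: n = 35/51 = 0.6863; r_35 = n·r/(1+(n−1)r) ≈ 0.7840
Then solve for n' with r_old = 0.7840, r_target = 0.90: n' = 0.90(1 − 0.7840)/[0.7840(1 − 0.90)] = 2.4796
Items = 2.4796 × 35 ≈ 86.79 → 87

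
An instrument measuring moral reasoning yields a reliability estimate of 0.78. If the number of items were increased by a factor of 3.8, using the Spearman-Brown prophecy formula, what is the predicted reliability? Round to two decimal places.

0.93

By Spearman-Brown, r_new = n r / (1 + (n − 1) r).
r_new = (3.8 × 0.78) / (1 + (3.8 − 1) × 0.78)
r_new = 2.9640 / 3.1840 ≈ 0.9309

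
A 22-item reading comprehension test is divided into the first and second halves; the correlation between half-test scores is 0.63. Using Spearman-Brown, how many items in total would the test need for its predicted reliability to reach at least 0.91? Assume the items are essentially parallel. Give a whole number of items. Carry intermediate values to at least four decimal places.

66

Corrected full-test reliability: r_full = 2 × 0.63 / (1 + 0.63) ≈ 0.7730
Solve Spearman-Brown for n: n = 0.91(1 − 0.7730) / [0.7730(1 − 0.91)] = 2.9692
Items = 2.9692 × 22 ≈ 65.32 → 66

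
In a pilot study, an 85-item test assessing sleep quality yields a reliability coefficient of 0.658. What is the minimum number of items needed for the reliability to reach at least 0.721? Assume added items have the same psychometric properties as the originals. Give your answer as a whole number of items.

Rearranging the Spearman-Brown formula for n,
n = r*(1 − r) / [ r (1 − r*) ]
n = 0.721 × (1 − 0.658) / [ 0.658 × (1 − 0.721) ]
n = 0.246582 / 0.183582 ≈ 1.3432
So the test needs 1.3432 × 85 ≈ 114.17 items; rounding up, 115.

115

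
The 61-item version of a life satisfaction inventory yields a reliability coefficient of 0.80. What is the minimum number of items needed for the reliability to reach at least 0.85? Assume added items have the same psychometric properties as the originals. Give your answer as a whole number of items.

Spearman-Brown solved for the length factor n:
n = r_target (1 − r_old) / [ r_old (1 − r_target) ]
n = [0.85 × 0.20] / [0.80 × 0.15]
  = 0.1700 / 0.1200 = 1.4167
1.4167 × 61 = 86.42 → 87 items

87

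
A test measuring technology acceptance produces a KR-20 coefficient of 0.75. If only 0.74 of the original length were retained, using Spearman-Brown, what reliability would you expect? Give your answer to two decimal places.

By Spearman-Brown, r_new = n r / (1 + (n − 1) r).
r_new = (0.74 × 0.75) / (1 + (0.74 − 1) × 0.75)
     = 0.5550 / 0.8050 = 0.6894

0.69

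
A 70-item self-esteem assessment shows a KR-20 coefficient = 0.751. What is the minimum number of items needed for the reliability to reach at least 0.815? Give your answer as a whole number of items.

Rearranging the Spearman-Brown formula for n,
n = r_target (1 − r_old) / [ r_old (1 − r_target) ]
n = [0.815 × 0.249] / [0.751 × 0.185]
n = 0.202935 / 0.138935 ≈ 1.4606
Items needed = n × 70 = 1.4606 × 70 ≈ 102.24 → round up to 103

103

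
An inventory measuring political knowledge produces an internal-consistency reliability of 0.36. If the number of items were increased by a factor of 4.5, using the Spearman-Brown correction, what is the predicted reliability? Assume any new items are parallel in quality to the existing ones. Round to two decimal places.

0.72

By Spearman-Brown, r_new = n r / (1 + (n − 1) r).
r_new = 4.5·0.36 / [1 + (4.5 − 1)·0.36]
r_new = 1.6200 / 2.2600 ≈ 0.7168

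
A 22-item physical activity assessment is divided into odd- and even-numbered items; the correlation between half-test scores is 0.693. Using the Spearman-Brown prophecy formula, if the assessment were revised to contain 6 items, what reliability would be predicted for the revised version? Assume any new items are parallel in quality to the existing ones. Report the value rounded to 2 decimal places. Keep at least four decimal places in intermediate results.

0.55

Spearman-Brown correction (n = 2): r_full = 2·0.693/(1 + 0.693) = 0.8187
Length factor from 22 to 6 items: n = 6/22 = 0.2727
r_new = n·r_full / (1 + (n − 1)·r_full) = 0.2233 / 0.4046 ≈ 0.5519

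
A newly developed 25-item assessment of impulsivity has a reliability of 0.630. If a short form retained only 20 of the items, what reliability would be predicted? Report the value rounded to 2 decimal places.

n = 20/25 = 0.8
By Spearman-Brown, r_new = n r / (1 + (n − 1) r).
r_new = 0.8·0.630 / [1 + (0.8 − 1)·0.630]
r_new = 0.5040 / 0.8740 ≈ 0.5767

0.58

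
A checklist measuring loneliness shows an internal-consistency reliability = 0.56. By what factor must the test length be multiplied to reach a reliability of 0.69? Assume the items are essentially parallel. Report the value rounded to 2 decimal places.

Invert Spearman-Brown to solve for n:
n = r*(1 − r) / [ r (1 − r*) ]
n = 0.69 × (1 − 0.56) / [ 0.56 × (1 − 0.69) ]
n = 0.3036 / 0.1736 ≈ 1.7488

1.75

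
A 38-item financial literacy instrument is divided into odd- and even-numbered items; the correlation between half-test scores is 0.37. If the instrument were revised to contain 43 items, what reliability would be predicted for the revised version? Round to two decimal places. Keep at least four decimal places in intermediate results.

0.57

Full-test reliability from the split-half r: r_full = 2(0.37)/(1 + 0.37) = 0.5401
Length factor from 38 to 43 items: n = 43/38 = 1.1316
r_new = n·r_full / (1 + (n − 1)·r_full) = 0.6112 / 1.0711 ≈ 0.5706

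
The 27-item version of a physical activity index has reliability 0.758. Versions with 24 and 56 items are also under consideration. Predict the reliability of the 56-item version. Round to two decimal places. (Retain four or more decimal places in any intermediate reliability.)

The 24-item form is not needed; work directly from the 27-item form with n = 56/27 = 2.0741.
r_{56} = n·r / (1 + (n − 1)·r) = 1.5722 / 1.8142 ≈ 0.8666

0.87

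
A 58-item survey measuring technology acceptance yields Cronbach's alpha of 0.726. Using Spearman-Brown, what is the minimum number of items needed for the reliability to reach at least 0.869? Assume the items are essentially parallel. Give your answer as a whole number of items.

146

Spearman-Brown solved for the length factor n:
n = r*(1 − r) / [ r (1 − r*) ]
n = 0.869 × (1 − 0.726) / [ 0.726 × (1 − 0.869) ]
  = 0.238106 / 0.095106 = 2.5036
Items needed = n × 58 = 2.5036 × 58 ≈ 145.21 → round up to 146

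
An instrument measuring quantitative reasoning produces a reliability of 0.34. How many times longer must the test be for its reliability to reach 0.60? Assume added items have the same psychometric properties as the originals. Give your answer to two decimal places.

2.91

Invert Spearman-Brown to solve for n:
n = r*(1 − r) / [ r (1 − r*) ]
n = [0.60 × 0.66] / [0.34 × 0.40]
n = 0.3960 / 0.1360 ≈ 2.9118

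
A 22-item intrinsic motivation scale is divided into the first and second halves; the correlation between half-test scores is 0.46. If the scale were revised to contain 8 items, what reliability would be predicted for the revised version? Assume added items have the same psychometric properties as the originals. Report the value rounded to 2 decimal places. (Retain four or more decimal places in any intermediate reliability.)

Spearman-Brown correction (n = 2): r_full = 2·0.46/(1 + 0.46) = 0.6301
Length factor from 22 to 8 items: n = 8/22 = 0.3636
r_new = n·r_full / (1 + (n − 1)·r_full) = 0.2291 / 0.5990 ≈ 0.3825

0.38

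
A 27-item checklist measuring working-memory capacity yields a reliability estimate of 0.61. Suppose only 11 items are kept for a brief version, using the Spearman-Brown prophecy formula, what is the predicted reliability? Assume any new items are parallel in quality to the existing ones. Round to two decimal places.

The new length is 11/27 = 0.4074 times the old.
r_new = 0.4074·0.61 / [1 + (0.4074 − 1)·0.61]
r_new = 0.2485 / 0.6385 ≈ 0.3892

0.39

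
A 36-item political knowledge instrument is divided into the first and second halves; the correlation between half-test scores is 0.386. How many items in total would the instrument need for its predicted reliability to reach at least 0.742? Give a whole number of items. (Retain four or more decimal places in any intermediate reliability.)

Corrected full-test reliability: r_full = 2 × 0.386 / (1 + 0.386) ≈ 0.5570
n = r_tgt(1 − r_full) / [r_full(1 − r_tgt)] = 0.742 × 0.4430 / (0.5570 × 0.258) ≈ 2.2874
Items = 2.2874 × 36 ≈ 82.35 → 83

83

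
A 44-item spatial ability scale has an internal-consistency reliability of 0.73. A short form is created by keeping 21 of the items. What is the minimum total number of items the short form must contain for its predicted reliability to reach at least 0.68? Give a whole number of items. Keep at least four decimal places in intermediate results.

35

First, r for the 21-item form: n = 21/44 = 0.4773, so r_21 = 0.4773·0.73/(1 + (0.4773 − 1)·0.73) = 0.5634
Length factor from the short form to reach 0.68: n' = 0.68(1 − 0.5634) / [0.5634(1 − 0.68)] ≈ 1.6467
Total items = 1.6467 × 21 = 34.58, rounded up to 35.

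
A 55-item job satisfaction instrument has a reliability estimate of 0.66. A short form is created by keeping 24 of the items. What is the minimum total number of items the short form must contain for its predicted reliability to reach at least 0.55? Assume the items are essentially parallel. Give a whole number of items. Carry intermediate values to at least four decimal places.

First, r for the 24-item form: n = 24/55 = 0.4364, so r_24 = 0.4364·0.66/(1 + (0.4364 − 1)·0.66) = 0.4586
Length factor from the short form to reach 0.55: n' = 0.55(1 − 0.4586) / [0.4586(1 − 0.55)] ≈ 1.4429
Items = 1.4429 × 24 ≈ 34.63 → 35

35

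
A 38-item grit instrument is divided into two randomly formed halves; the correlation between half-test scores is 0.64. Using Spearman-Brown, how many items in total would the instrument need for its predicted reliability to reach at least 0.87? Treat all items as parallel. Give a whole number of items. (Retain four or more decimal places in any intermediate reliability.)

72

r_full = 2(0.64)/(1 + 0.64) = 0.7805
Solve Spearman-Brown for n: n = 0.87(1 − 0.7805) / [0.7805(1 − 0.87)] = 1.8821
Required items = 1.8821 × 38 = 71.52, so 72 items.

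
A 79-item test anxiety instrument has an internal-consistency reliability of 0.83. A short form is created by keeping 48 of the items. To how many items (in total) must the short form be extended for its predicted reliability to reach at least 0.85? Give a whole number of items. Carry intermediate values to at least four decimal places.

Short-form reliability: n = 48/79 = 0.6076; r_48 = n·r/(1+(n−1)r) ≈ 0.7479
Length factor from the short form to reach 0.85: n' = 0.85(1 − 0.7479) / [0.7479(1 − 0.85)] ≈ 1.9101
Items = 1.9101 × 48 ≈ 91.68 → 92

92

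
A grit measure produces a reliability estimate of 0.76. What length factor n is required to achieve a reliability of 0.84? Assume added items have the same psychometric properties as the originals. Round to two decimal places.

1.66

Invert Spearman-Brown to solve for n:
n = r*(1 − r) / [ r (1 − r*) ]
n = [0.84 × 0.24] / [0.76 × 0.16]
  = 0.2016 / 0.1216 = 1.6579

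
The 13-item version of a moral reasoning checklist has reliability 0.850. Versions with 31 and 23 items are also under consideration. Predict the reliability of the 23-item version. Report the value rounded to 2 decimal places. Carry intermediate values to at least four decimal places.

The 31-item form is not needed; work directly from the 13-item form with n = 23/13 = 1.7692.
r_{23} = n·r / (1 + (n − 1)·r) = 1.5038 / 1.6538 ≈ 0.9093

0.91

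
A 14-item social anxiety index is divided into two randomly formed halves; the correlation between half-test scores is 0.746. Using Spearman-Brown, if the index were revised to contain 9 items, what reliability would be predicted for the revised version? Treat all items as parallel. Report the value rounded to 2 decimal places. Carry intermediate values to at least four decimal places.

Spearman-Brown correction (n = 2): r_full = 2·0.746/(1 + 0.746) = 0.8545
Then adjust to 9 items: n = 9/14 = 0.6429
r_new = n·r_full / (1 + (n − 1)·r_full) = 0.5494 / 0.6949 ≈ 0.7906

0.79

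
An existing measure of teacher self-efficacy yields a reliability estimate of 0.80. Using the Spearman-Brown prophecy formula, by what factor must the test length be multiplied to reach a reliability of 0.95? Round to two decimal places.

Invert Spearman-Brown to solve for n:
n = r_target (1 − r_old) / [ r_old (1 − r_target) ]
n = 0.95 × (1 − 0.80) / [ 0.80 × (1 − 0.95) ]
n = 0.1900 / 0.0400 ≈ 4.7500

4.75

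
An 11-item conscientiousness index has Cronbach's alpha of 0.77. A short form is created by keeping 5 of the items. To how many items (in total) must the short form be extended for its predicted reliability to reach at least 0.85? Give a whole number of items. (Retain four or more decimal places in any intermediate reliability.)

19

Short-form reliability: n = 5/11 = 0.4545; r_5 = n·r/(1+(n−1)r) ≈ 0.6034
Length factor from the short form to reach 0.85: n' = 0.85(1 − 0.6034) / [0.6034(1 − 0.85)] ≈ 3.7246
Items = 3.7246 × 5 ≈ 18.62 → 19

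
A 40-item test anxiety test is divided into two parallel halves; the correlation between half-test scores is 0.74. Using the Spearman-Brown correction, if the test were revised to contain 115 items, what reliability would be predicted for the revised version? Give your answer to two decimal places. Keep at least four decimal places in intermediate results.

0.94

Full-test reliability from the split-half r: r_full = 2(0.74)/(1 + 0.74) = 0.8506
Length factor from 40 to 115 items: n = 115/40 = 2.8750
r_new = n·r_full / (1 + (n − 1)·r_full) = 2.4455 / 2.5949 ≈ 0.9424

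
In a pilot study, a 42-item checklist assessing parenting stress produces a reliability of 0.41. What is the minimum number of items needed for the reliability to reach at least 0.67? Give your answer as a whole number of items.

123

n = 0.67(1 − 0.41) / [0.41(1 − 0.67)]
  = 0.3953 / 0.1353 = 2.9217
So the test needs 2.9217 × 42 ≈ 122.71 items; rounding up, 123.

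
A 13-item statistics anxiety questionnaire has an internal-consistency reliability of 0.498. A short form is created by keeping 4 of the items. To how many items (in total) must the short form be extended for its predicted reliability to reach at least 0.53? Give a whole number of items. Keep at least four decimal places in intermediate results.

Short-form reliability: n = 4/13 = 0.3077; r_4 = n·r/(1+(n−1)r) ≈ 0.2339
Then solve for n' with r_old = 0.2339, r_target = 0.53: n' = 0.53(1 − 0.2339)/[0.2339(1 − 0.53)] = 3.6935
Total items = 3.6935 × 4 = 14.77, rounded up to 15.

15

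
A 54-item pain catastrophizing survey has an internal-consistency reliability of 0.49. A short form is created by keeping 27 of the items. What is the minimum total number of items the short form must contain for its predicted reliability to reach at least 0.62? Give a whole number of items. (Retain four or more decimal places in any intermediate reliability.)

92

Short-form reliability: n = 27/54 = 0.5000; r_27 = n·r/(1+(n−1)r) ≈ 0.3245
Length factor from the short form to reach 0.62: n' = 0.62(1 − 0.3245) / [0.3245(1 − 0.62)] ≈ 3.3964
Total items = 3.3964 × 27 = 91.70, rounded up to 92.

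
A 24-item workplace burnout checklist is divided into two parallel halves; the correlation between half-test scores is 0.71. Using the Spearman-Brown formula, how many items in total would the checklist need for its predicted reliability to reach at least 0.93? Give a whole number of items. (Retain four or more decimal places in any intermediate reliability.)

66

Corrected full-test reliability: r_full = 2 × 0.71 / (1 + 0.71) ≈ 0.8304
Solve Spearman-Brown for n: n = 0.93(1 − 0.8304) / [0.8304(1 − 0.93)] = 2.7135
Items = 2.7135 × 24 ≈ 65.12 → 66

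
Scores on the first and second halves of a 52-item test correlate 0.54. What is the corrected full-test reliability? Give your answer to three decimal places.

0.701

Each half is half the length of the full test, so the full test is n = 2 times a half.
r_full = 2(0.54) / (1 + 0.54)
       = 1.0800 / 1.5400 = 0.7013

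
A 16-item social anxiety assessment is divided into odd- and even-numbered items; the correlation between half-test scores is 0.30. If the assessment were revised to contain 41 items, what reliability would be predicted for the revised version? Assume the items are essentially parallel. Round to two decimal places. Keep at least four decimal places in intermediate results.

First correct the split-half correlation to full-test reliability: r_full = 2 × 0.30 / (1 + 0.30) ≈ 0.4615
Then adjust to 41 items: n = 41/16 = 2.5625
r_new = n·r_full / (1 + (n − 1)·r_full) = 1.1826 / 1.7211 ≈ 0.6871

0.69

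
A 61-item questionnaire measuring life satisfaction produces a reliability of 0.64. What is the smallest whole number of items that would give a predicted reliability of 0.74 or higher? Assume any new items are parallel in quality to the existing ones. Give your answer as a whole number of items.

Invert Spearman-Brown to solve for n:
n = r_target (1 − r_old) / [ r_old (1 − r_target) ]
n = [0.74 × 0.36] / [0.64 × 0.26]
n = 0.2664 / 0.1664 ≈ 1.6010
1.6010 × 61 = 97.66 → 98 items

98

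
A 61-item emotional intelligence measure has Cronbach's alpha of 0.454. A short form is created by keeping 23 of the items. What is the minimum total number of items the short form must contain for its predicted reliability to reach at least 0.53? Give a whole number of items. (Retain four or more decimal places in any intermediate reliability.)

First, r for the 23-item form: n = 23/61 = 0.3770, so r_23 = 0.3770·0.454/(1 + (0.3770 − 1)·0.454) = 0.2387
Then solve for n' with r_old = 0.2387, r_target = 0.53: n' = 0.53(1 − 0.2387)/[0.2387(1 − 0.53)] = 3.5965
Total items = 3.5965 × 23 = 82.72, rounded up to 83.

83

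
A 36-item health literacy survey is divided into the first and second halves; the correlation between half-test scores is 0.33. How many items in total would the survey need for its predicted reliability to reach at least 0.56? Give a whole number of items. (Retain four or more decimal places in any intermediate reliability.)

47

r_full = 2(0.33)/(1 + 0.33) = 0.4962
Solve Spearman-Brown for n: n = 0.56(1 − 0.4962) / [0.4962(1 − 0.56)] = 1.2922
Required items = 1.2922 × 36 = 46.52, so 47 items.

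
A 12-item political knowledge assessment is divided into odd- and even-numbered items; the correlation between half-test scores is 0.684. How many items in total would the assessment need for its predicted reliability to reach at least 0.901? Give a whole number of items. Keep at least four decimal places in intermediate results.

r_full = 2(0.684)/(1 + 0.684) = 0.8124
n = r_tgt(1 − r_full) / [r_full(1 − r_tgt)] = 0.901 × 0.1876 / (0.8124 × 0.099) ≈ 2.1016
Required items = 2.1016 × 12 = 25.22, so 26 items.

26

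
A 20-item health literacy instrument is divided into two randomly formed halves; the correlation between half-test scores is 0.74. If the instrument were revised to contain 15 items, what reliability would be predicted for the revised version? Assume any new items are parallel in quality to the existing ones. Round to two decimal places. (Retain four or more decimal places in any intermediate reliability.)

First correct the split-half correlation to full-test reliability: r_full = 2 × 0.74 / (1 + 0.74) ≈ 0.8506
Length factor from 20 to 15 items: n = 15/20 = 0.7500
r_new = n·r_full / (1 + (n − 1)·r_full) = 0.6380 / 0.7873 ≈ 0.8104

0.81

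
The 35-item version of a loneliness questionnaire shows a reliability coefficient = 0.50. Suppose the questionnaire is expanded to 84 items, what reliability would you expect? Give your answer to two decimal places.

0.71

n = 84/35 = 2.4
r_new = 2.4·0.50 / [1 + (2.4 − 1)·0.50]
r_new = 1.2000 / 1.7000 ≈ 0.7059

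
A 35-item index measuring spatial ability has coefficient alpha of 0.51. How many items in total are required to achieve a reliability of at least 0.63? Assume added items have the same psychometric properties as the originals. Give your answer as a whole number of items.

Invert Spearman-Brown to solve for n:
n = r_target (1 − r_old) / [ r_old (1 − r_target) ]
n = 0.63 × (1 − 0.51) / [ 0.51 × (1 − 0.63) ]
n = 0.3087 / 0.1887 ≈ 1.6359
1.6359 × 35 = 57.26 → 58 items

58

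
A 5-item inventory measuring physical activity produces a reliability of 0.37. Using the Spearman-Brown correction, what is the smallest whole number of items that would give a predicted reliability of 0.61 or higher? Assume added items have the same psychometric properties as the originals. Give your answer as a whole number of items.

14

n = 0.61(1 − 0.37) / [0.37(1 − 0.61)]
n = 0.3843 / 0.1443 ≈ 2.6632
2.6632 × 5 = 13.32 → 14 items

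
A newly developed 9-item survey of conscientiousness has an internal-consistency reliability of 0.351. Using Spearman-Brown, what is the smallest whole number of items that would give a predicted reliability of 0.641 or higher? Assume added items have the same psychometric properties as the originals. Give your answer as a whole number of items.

30

n = [0.641 × 0.649] / [0.351 × 0.359]
  = 0.416009 / 0.126009 = 3.3014
So the test needs 3.3014 × 9 ≈ 29.71 items; rounding up, 30.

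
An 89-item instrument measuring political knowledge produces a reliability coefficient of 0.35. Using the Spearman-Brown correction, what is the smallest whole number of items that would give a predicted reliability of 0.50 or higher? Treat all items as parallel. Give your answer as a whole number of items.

166

n = 0.50(1 − 0.35) / [0.35(1 − 0.50)]
  = 0.3250 / 0.1750 = 1.8571
So the test needs 1.8571 × 89 ≈ 165.28 items; rounding up, 166.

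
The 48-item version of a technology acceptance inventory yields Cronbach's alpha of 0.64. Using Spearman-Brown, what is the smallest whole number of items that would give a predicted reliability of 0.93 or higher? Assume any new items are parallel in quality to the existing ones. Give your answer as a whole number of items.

359

Spearman-Brown solved for the length factor n:
n = r*(1 − r) / [ r (1 − r*) ]
n = [0.93 × 0.36] / [0.64 × 0.07]
n = 0.3348 / 0.0448 ≈ 7.4732
So the test needs 7.4732 × 48 ≈ 358.71 items; rounding up, 359.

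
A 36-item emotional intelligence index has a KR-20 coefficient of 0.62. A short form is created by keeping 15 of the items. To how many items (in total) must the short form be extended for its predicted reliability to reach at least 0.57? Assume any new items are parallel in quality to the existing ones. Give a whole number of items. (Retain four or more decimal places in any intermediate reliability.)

Short-form reliability: n = 15/36 = 0.4167; r_15 = n·r/(1+(n−1)r) ≈ 0.4047
Length factor from the short form to reach 0.57: n' = 0.57(1 − 0.4047) / [0.4047(1 − 0.57)] ≈ 1.9499
Items = 1.9499 × 15 ≈ 29.25 → 30

30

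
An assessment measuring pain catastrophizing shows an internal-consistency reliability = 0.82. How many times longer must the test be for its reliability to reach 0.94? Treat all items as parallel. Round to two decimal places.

3.44

Rearranging the Spearman-Brown formula for n,
n = r_target (1 − r_old) / [ r_old (1 − r_target) ]
n = 0.94(1 − 0.82) / [0.82(1 − 0.94)]
n = 0.1692 / 0.0492 ≈ 3.4390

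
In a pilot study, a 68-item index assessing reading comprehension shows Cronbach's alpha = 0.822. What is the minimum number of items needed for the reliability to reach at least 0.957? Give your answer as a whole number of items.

Rearranging the Spearman-Brown formula for n,
n = r*(1 − r) / [ r (1 − r*) ]
n = [0.957 × 0.178] / [0.822 × 0.043]
n = 0.170346 / 0.035346 ≈ 4.8194
4.8194 × 68 = 327.72 → 328 items

328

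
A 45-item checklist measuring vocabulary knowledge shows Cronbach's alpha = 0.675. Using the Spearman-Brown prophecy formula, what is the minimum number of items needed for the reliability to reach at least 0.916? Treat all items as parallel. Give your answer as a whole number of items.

Rearranging the Spearman-Brown formula for n,
n = r*(1 − r) / [ r (1 − r*) ]
n = 0.916(1 − 0.675) / [0.675(1 − 0.916)]
n = 0.297700 / 0.056700 ≈ 5.2504
Items needed = n × 45 = 5.2504 × 45 ≈ 236.27 → round up to 237

237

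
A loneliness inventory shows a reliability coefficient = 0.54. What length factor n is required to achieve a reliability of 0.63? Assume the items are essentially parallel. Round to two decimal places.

1.45

n = 0.63(1 − 0.54) / [0.54(1 − 0.63)]
n = 0.2898 / 0.1998 ≈ 1.4505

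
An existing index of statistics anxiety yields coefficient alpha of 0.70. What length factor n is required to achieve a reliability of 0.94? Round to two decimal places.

6.71

n = 0.94 × (1 − 0.70) / [ 0.70 × (1 − 0.94) ]
  = 0.2820 / 0.0420 = 6.7143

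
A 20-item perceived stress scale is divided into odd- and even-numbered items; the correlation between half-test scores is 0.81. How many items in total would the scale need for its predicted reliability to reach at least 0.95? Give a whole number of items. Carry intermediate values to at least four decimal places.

45

r_full = 2(0.81)/(1 + 0.81) = 0.8950
Solve Spearman-Brown for n: n = 0.95(1 − 0.8950) / [0.8950(1 − 0.95)] = 2.2291
Items = 2.2291 × 20 ≈ 44.58 → 45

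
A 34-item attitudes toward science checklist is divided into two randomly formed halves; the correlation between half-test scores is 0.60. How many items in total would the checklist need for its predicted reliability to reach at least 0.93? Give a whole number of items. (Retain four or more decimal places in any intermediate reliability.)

151

r_full = 2(0.60)/(1 + 0.60) = 0.7500
n = r_tgt(1 − r_full) / [r_full(1 − r_tgt)] = 0.93 × 0.2500 / (0.7500 × 0.07) ≈ 4.4286
Required items = 4.4286 × 34 = 150.57, so 151 items.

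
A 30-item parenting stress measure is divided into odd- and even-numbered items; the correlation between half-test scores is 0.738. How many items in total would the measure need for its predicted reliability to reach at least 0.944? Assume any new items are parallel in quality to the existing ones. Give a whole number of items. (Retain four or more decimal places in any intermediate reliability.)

90

r_full = 2(0.738)/(1 + 0.738) = 0.8493
Solve Spearman-Brown for n: n = 0.944(1 − 0.8493) / [0.8493(1 − 0.944)] = 2.9911
Items = 2.9911 × 30 ≈ 89.73 → 90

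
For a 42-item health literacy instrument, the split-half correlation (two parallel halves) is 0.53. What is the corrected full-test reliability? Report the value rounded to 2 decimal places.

0.69

Apply the Spearman-Brown correction with n = 2:
r_full = 2(0.53) / (1 + 0.53)
       = 1.0600 / 1.5300 = 0.6928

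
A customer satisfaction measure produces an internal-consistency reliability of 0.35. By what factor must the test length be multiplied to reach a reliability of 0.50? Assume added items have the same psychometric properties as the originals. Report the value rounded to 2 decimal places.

Spearman-Brown solved for the length factor n:
n = r_target (1 − r_old) / [ r_old (1 − r_target) ]
n = 0.50(1 − 0.35) / [0.35(1 − 0.50)]
  = 0.3250 / 0.1750 = 1.8571

1.86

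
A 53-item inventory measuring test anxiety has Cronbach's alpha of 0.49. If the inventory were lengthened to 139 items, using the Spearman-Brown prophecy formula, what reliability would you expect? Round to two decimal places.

n = 139/53 = 2.6226
Spearman-Brown: r_new = n·r / (1 + (n − 1)·r)
r_new = 2.6226·0.49 / [1 + (2.6226 − 1)·0.49]
r_new = 1.2851 / 1.7951 ≈ 0.7159

0.72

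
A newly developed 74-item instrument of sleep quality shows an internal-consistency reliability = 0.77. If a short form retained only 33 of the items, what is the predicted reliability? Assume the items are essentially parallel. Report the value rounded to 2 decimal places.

The new length is 33/74 = 0.4459 times the old.
r_new = (0.4459 × 0.77) / (1 + (0.4459 − 1) × 0.77)
     = 0.3433 / 0.5733 = 0.5988

0.60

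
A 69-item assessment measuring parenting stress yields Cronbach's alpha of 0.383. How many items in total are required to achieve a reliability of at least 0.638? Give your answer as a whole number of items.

Rearranging the Spearman-Brown formula for n,
n = r_target (1 − r_old) / [ r_old (1 − r_target) ]
n = 0.638(1 − 0.383) / [0.383(1 − 0.638)]
n = 0.393646 / 0.138646 ≈ 2.8392
2.8392 × 69 = 195.90 → 196 items

196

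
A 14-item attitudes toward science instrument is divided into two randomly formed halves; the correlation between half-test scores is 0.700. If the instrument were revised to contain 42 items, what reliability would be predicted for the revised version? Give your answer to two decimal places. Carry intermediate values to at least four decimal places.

Full-test reliability from the split-half r: r_full = 2(0.700)/(1 + 0.700) = 0.8235
Then adjust to 42 items: n = 42/14 = 3.0000
r_new = n·r_full / (1 + (n − 1)·r_full) = 2.4705 / 2.6470 ≈ 0.9333

0.93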